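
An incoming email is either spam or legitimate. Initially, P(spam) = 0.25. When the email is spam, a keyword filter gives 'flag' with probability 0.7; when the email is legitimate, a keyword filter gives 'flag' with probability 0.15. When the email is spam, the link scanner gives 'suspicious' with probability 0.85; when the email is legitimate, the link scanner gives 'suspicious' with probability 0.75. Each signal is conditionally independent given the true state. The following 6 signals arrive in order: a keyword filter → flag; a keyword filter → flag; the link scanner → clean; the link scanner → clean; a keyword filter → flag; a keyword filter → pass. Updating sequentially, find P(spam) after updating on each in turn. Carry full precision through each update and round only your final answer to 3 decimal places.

0.811

Each posterior becomes the prior for the next update.
After a keyword filter='flag': P(spam) = 0.7·0.2500 / (0.7·0.2500 + 0.15·0.7500) ≈ 0.6087
After a keyword filter='flag': P(spam) = 0.7·0.6087 / (0.7·0.6087 + 0.15·0.3913) ≈ 0.8789
After the link scanner='clean': P(spam) = 0.15·0.8789 / (0.15·0.8789 + 0.25·0.1211) ≈ 0.8133
After the link scanner='clean': P(spam) = 0.15·0.8133 / (0.15·0.8133 + 0.25·0.1867) ≈ 0.7232
After a keyword filter='flag': P(spam) = 0.7·0.7232 / (0.7·0.7232 + 0.15·0.2768) ≈ 0.9242
After a keyword filter='pass': P(spam) = 0.3·0.9242 / (0.3·0.9242 + 0.85·0.0758) ≈ 0.8115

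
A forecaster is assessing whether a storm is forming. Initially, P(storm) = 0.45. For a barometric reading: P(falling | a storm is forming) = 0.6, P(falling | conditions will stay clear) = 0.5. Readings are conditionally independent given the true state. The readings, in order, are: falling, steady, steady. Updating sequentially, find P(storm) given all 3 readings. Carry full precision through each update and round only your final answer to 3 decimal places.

0.386

After 'falling': P(storm) = 0.6·0.4500 / (0.6·0.4500 + 0.5·0.5500) ≈ 0.4954
After 'steady': P(storm) = 0.4·0.4954 / (0.4·0.4954 + 0.5·0.5046) ≈ 0.4399
After 'steady': P(storm) = 0.4·0.4399 / (0.4·0.4399 + 0.5·0.5601) ≈ 0.3859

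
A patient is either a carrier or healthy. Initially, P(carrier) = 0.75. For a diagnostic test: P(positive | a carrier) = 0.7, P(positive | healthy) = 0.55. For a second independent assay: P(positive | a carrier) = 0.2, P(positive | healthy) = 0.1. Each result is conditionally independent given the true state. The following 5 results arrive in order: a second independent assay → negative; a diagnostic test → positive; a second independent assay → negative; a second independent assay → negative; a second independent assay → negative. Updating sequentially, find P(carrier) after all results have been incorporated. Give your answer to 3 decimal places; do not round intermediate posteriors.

After a second independent assay='negative': P(carrier) = 0.8·0.7500 / (0.8·0.7500 + 0.9·0.2500) ≈ 0.7273
After a diagnostic test='positive': P(carrier) = 0.7·0.7273 / (0.7·0.7273 + 0.55·0.2727) ≈ 0.7724
After a second independent assay='negative': P(carrier) = 0.8·0.7724 / (0.8·0.7724 + 0.9·0.2276) ≈ 0.7510
After a second independent assay='negative': P(carrier) = 0.8·0.7510 / (0.8·0.7510 + 0.9·0.2490) ≈ 0.7284
After a second independent assay='negative': P(carrier) = 0.8·0.7284 / (0.8·0.7284 + 0.9·0.2716) ≈ 0.7045

0.704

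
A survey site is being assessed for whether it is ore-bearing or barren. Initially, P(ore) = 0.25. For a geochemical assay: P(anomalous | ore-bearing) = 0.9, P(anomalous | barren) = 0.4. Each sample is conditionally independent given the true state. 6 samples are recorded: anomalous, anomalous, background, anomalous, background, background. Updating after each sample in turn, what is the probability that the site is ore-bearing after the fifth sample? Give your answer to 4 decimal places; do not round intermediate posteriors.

After 'anomalous': P(ore) = 0.9·0.2500 / (0.9·0.2500 + 0.4·0.7500) ≈ 0.4286
After 'anomalous': P(ore) = 0.9·0.4286 / (0.9·0.4286 + 0.4·0.5714) ≈ 0.6279
After 'background': P(ore) = 0.1·0.6279 / (0.1·0.6279 + 0.6·0.3721) ≈ 0.2195
After 'anomalous': P(ore) = 0.9·0.2195 / (0.9·0.2195 + 0.4·0.7805) ≈ 0.3876
After 'background': P(ore) = 0.1·0.3876 / (0.1·0.3876 + 0.6·0.6124) ≈ 0.0954

0.0954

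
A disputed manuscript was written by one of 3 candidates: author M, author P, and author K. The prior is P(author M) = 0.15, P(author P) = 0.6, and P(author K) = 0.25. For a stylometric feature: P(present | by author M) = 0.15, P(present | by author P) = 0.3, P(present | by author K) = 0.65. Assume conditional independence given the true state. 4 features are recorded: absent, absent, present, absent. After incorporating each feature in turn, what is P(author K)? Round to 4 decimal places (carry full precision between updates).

0.0844

Each posterior becomes the prior for the next update.
After 'absent': normaliser = 0.85·0.1500 + 0.7·0.6000 + 0.35·0.2500; P(author M) ≈ 0.2008, P(author P) ≈ 0.6614, P(author K) ≈ 0.1378
After 'absent': normaliser = 0.85·0.2008 + 0.7·0.6614 + 0.35·0.1378; P(author M) ≈ 0.2503, P(author P) ≈ 0.6790, P(author K) ≈ 0.0707
After 'present': normaliser = 0.15·0.2503 + 0.3·0.6790 + 0.65·0.0707; P(author M) ≈ 0.1307, P(author P) ≈ 0.7092, P(author K) ≈ 0.1601
After 'absent': normaliser = 0.85·0.1307 + 0.7·0.7092 + 0.35·0.1601; P(author M) ≈ 0.1674, P(author P) ≈ 0.7481, P(author K) ≈ 0.0844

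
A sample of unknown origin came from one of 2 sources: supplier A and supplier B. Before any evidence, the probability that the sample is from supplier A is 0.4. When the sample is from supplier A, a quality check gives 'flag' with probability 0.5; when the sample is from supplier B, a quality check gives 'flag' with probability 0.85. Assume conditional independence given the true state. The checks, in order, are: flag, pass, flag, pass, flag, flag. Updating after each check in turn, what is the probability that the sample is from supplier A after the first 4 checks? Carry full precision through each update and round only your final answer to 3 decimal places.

0.719

After 'flag': P(supplier A) = 0.5·0.4000 / (0.5·0.4000 + 0.85·0.6000) ≈ 0.2817
After 'pass': P(supplier A) = 0.5·0.2817 / (0.5·0.2817 + 0.15·0.7183) ≈ 0.5666
After 'flag': P(supplier A) = 0.5·0.5666 / (0.5·0.5666 + 0.85·0.4334) ≈ 0.4347
After 'pass': P(supplier A) = 0.5·0.4347 / (0.5·0.4347 + 0.15·0.5653) ≈ 0.7193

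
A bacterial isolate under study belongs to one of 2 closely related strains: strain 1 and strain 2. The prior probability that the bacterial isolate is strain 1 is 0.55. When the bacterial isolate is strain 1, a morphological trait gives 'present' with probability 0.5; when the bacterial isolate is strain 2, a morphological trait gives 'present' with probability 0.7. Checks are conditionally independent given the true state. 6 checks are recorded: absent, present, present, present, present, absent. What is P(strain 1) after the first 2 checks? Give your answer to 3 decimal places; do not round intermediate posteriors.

0.593

After 'absent': P(strain 1) = 0.5·0.5500 / (0.5·0.5500 + 0.3·0.4500) ≈ 0.6707
After 'present': P(strain 1) = 0.5·0.6707 / (0.5·0.6707 + 0.7·0.3293) ≈ 0.5927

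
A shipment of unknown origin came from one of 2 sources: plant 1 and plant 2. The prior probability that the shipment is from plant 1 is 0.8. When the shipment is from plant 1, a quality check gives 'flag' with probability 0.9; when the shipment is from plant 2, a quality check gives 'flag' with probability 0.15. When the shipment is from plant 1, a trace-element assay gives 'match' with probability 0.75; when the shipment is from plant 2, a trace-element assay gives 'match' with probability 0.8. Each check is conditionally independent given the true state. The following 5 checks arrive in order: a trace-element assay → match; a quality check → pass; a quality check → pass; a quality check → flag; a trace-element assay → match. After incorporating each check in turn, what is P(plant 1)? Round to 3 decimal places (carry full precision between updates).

After a trace-element assay='match': P(plant 1) = 0.75·0.8000 / (0.75·0.8000 + 0.8·0.2000) ≈ 0.7895
After a quality check='pass': P(plant 1) = 0.1·0.7895 / (0.1·0.7895 + 0.85·0.2105) ≈ 0.3061
After a quality check='pass': P(plant 1) = 0.1·0.3061 / (0.1·0.3061 + 0.85·0.6939) ≈ 0.0493
After a quality check='flag': P(plant 1) = 0.9·0.0493 / (0.9·0.0493 + 0.15·0.9507) ≈ 0.2375
After a trace-element assay='match': P(plant 1) = 0.75·0.2375 / (0.75·0.2375 + 0.8·0.7625) ≈ 0.2260

0.226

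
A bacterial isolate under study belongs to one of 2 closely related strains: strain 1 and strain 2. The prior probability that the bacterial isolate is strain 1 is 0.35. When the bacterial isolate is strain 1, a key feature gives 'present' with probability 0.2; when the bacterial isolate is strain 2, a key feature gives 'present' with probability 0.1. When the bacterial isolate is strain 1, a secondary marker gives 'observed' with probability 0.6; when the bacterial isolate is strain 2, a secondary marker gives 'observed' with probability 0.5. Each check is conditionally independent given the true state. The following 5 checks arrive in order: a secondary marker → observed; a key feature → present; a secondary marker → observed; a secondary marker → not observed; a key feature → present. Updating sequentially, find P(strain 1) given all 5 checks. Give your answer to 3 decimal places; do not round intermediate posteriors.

0.713

Apply Bayes' rule sequentially, carrying P(strain 1) forward.
After a secondary marker='observed': P(strain 1) = 0.6·0.3500 / (0.6·0.3500 + 0.5·0.6500) ≈ 0.3925
After a key feature='present': P(strain 1) = 0.2·0.3925 / (0.2·0.3925 + 0.1·0.6075) ≈ 0.5638
After a secondary marker='observed': P(strain 1) = 0.6·0.5638 / (0.6·0.5638 + 0.5·0.4362) ≈ 0.6080
After a secondary marker='not observed': P(strain 1) = 0.4·0.6080 / (0.4·0.6080 + 0.5·0.3920) ≈ 0.5537
After a key feature='present': P(strain 1) = 0.2·0.5537 / (0.2·0.5537 + 0.1·0.4463) ≈ 0.7127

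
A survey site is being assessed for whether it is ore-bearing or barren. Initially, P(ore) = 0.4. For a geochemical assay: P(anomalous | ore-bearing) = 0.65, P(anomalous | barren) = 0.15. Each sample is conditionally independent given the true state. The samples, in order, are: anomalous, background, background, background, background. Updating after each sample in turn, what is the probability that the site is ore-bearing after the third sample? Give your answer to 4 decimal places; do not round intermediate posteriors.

0.3288

After 'anomalous': P(ore) = 0.65·0.4000 / (0.65·0.4000 + 0.15·0.6000) ≈ 0.7429
After 'background': P(ore) = 0.35·0.7429 / (0.35·0.7429 + 0.85·0.2571) ≈ 0.5433
After 'background': P(ore) = 0.35·0.5433 / (0.35·0.5433 + 0.85·0.4567) ≈ 0.3288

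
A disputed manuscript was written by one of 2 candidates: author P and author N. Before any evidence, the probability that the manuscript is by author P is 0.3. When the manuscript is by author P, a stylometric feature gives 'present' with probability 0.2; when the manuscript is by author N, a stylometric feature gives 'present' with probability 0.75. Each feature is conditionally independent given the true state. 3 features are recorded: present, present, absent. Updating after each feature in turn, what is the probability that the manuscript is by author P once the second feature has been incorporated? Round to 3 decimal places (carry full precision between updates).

After 'present': P(author P) = 0.2·0.3000 / (0.2·0.3000 + 0.75·0.7000) ≈ 0.1026
After 'present': P(author P) = 0.2·0.1026 / (0.2·0.1026 + 0.75·0.8974) ≈ 0.0296

0.030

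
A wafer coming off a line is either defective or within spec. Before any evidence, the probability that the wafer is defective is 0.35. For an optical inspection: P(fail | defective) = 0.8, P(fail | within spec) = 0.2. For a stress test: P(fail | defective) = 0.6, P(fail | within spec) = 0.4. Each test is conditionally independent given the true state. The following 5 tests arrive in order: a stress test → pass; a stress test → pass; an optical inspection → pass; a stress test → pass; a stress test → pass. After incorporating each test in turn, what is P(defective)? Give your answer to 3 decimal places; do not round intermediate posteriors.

After a stress test='pass': P(defective) = 0.4·0.3500 / (0.4·0.3500 + 0.6·0.6500) ≈ 0.2642
After a stress test='pass': P(defective) = 0.4·0.2642 / (0.4·0.2642 + 0.6·0.7358) ≈ 0.1931
After an optical inspection='pass': P(defective) = 0.2·0.1931 / (0.2·0.1931 + 0.8·0.8069) ≈ 0.0565
After a stress test='pass': P(defective) = 0.4·0.0565 / (0.4·0.0565 + 0.6·0.9435) ≈ 0.0384
After a stress test='pass': P(defective) = 0.4·0.0384 / (0.4·0.0384 + 0.6·0.9616) ≈ 0.0259

0.026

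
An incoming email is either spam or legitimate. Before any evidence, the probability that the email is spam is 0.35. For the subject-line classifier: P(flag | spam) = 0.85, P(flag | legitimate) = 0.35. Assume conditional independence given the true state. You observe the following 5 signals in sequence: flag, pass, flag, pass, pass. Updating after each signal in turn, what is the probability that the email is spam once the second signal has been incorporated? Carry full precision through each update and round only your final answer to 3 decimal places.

0.232

After 'flag': P(spam) = 0.85·0.3500 / (0.85·0.3500 + 0.35·0.6500) ≈ 0.5667
After 'pass': P(spam) = 0.15·0.5667 / (0.15·0.5667 + 0.65·0.4333) ≈ 0.2318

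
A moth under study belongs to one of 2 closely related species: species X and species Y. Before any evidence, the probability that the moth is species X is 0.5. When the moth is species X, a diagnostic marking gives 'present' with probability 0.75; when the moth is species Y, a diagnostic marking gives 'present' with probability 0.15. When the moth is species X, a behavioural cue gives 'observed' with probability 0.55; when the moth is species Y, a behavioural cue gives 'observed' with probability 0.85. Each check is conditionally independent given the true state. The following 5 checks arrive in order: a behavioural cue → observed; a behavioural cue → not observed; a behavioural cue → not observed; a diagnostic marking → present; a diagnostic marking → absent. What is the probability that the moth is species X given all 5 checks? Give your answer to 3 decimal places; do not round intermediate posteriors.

After a behavioural cue='observed': P(species X) = 0.55·0.5000 / (0.55·0.5000 + 0.85·0.5000) ≈ 0.3929
After a behavioural cue='not observed': P(species X) = 0.45·0.3929 / (0.45·0.3929 + 0.15·0.6071) ≈ 0.6600
After a behavioural cue='not observed': P(species X) = 0.45·0.6600 / (0.45·0.6600 + 0.15·0.3400) ≈ 0.8534
After a diagnostic marking='present': P(species X) = 0.75·0.8534 / (0.75·0.8534 + 0.15·0.1466) ≈ 0.9668
After a diagnostic marking='absent': P(species X) = 0.25·0.9668 / (0.25·0.9668 + 0.85·0.0332) ≈ 0.8954

0.895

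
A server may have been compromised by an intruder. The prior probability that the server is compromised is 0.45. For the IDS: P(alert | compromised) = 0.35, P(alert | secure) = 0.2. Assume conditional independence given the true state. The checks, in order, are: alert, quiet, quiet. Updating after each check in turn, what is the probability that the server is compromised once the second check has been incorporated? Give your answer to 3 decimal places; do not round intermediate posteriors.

0.538

After 'alert': P(compromised) = 0.35·0.4500 / (0.35·0.4500 + 0.2·0.5500) ≈ 0.5888
After 'quiet': P(compromised) = 0.65·0.5888 / (0.65·0.5888 + 0.8·0.4112) ≈ 0.5378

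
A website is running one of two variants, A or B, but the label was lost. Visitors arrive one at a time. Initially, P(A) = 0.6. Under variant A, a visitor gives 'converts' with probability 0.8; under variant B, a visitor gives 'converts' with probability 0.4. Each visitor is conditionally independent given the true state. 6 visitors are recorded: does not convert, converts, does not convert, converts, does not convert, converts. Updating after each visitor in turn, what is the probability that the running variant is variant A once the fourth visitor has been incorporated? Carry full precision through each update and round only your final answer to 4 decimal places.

Apply Bayes' rule sequentially, carrying P(A) forward.
After 'does not convert': P(A) = 0.2·0.6000 / (0.2·0.6000 + 0.6·0.4000) ≈ 0.3333
After 'converts': P(A) = 0.8·0.3333 / (0.8·0.3333 + 0.4·0.6667) ≈ 0.5000
After 'does not convert': P(A) = 0.2·0.5000 / (0.2·0.5000 + 0.6·0.5000) ≈ 0.2500
After 'converts': P(A) = 0.8·0.2500 / (0.8·0.2500 + 0.4·0.7500) ≈ 0.4000

0.4000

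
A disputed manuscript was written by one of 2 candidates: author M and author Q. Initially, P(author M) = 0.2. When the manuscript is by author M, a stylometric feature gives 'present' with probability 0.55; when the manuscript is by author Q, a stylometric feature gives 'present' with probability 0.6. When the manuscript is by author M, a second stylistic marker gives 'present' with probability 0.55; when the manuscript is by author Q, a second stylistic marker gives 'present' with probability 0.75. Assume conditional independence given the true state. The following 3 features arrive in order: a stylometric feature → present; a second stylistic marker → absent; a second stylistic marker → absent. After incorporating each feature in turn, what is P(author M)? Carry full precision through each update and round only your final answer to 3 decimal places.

After a stylometric feature='present': P(author M) = 0.55·0.2000 / (0.55·0.2000 + 0.6·0.8000) ≈ 0.1864
After a second stylistic marker='absent': P(author M) = 0.45·0.1864 / (0.45·0.1864 + 0.25·0.8136) ≈ 0.2920
After a second stylistic marker='absent': P(author M) = 0.45·0.2920 / (0.45·0.2920 + 0.25·0.7080) ≈ 0.4261

0.426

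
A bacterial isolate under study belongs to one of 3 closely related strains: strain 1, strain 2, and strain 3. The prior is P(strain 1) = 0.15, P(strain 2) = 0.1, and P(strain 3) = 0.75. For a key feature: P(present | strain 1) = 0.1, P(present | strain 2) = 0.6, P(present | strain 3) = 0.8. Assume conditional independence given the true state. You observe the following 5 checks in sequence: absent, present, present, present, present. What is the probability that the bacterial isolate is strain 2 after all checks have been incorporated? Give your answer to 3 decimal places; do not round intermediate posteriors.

0.078

After 'absent': normaliser = 0.9·0.1500 + 0.4·0.1000 + 0.2·0.7500; P(strain 1) ≈ 0.4154, P(strain 2) ≈ 0.1231, P(strain 3) ≈ 0.4615
After 'present': normaliser = 0.1·0.4154 + 0.6·0.1231 + 0.8·0.4615; P(strain 1) ≈ 0.0857, P(strain 2) ≈ 0.1524, P(strain 3) ≈ 0.7619
After 'present': normaliser = 0.1·0.0857 + 0.6·0.1524 + 0.8·0.7619; P(strain 1) ≈ 0.0121, P(strain 2) ≈ 0.1289, P(strain 3) ≈ 0.8591
After 'present': normaliser = 0.1·0.0121 + 0.6·0.1289 + 0.8·0.8591; P(strain 1) ≈ 0.0016, P(strain 2) ≈ 0.1010, P(strain 3) ≈ 0.8975
After 'present': normaliser = 0.1·0.0016 + 0.6·0.1010 + 0.8·0.8975; P(strain 1) ≈ 0.0002, P(strain 2) ≈ 0.0778, P(strain 3) ≈ 0.9220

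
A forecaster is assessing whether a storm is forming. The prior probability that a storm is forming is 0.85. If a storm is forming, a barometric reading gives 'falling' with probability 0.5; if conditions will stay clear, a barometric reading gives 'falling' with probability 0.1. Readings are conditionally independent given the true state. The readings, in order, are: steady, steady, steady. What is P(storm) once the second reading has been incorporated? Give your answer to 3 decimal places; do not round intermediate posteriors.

After 'steady': P(storm) = 0.5·0.8500 / (0.5·0.8500 + 0.9·0.1500) ≈ 0.7589
After 'steady': P(storm) = 0.5·0.7589 / (0.5·0.7589 + 0.9·0.2411) ≈ 0.6362

0.636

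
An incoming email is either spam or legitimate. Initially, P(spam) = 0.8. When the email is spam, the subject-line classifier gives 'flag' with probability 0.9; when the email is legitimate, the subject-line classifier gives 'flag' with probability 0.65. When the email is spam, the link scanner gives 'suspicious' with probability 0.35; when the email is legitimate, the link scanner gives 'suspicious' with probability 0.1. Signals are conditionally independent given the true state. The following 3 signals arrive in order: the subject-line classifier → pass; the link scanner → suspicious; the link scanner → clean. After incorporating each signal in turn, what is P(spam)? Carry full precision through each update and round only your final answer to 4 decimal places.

After the subject-line classifier='pass': P(spam) = 0.1·0.8000 / (0.1·0.8000 + 0.35·0.2000) ≈ 0.5333
After the link scanner='suspicious': P(spam) = 0.35·0.5333 / (0.35·0.5333 + 0.1·0.4667) ≈ 0.8000
After the link scanner='clean': P(spam) = 0.65·0.8000 / (0.65·0.8000 + 0.9·0.2000) ≈ 0.7429

0.7429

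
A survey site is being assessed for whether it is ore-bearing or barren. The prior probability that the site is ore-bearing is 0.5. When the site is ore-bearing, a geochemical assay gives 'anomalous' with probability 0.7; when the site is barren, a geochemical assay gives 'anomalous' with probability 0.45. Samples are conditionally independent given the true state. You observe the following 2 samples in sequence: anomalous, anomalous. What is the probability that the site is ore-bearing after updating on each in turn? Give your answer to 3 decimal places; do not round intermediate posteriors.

0.708

After 'anomalous': P(ore) = 0.7·0.5000 / (0.7·0.5000 + 0.45·0.5000) ≈ 0.6087
After 'anomalous': P(ore) = 0.7·0.6087 / (0.7·0.6087 + 0.45·0.3913) ≈ 0.7076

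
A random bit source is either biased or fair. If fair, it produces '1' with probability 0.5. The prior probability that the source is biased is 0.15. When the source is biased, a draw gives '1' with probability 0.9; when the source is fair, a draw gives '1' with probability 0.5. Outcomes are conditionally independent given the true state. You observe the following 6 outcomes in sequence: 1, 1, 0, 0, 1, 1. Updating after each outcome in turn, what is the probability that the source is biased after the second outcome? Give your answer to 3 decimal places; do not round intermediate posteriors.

Apply Bayes' rule sequentially, carrying P(biased) forward.
After '1': P(biased) = 0.9·0.1500 / (0.9·0.1500 + 0.5·0.8500) ≈ 0.2411
After '1': P(biased) = 0.9·0.2411 / (0.9·0.2411 + 0.5·0.7589) ≈ 0.3638

0.364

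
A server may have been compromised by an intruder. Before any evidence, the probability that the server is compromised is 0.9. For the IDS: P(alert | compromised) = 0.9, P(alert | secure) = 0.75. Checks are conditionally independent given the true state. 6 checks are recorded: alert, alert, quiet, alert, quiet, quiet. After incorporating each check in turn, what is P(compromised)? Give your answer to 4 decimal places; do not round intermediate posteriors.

0.4988

After 'alert': P(compromised) = 0.9·0.9000 / (0.9·0.9000 + 0.75·0.1000) ≈ 0.9153
After 'alert': P(compromised) = 0.9·0.9153 / (0.9·0.9153 + 0.75·0.0847) ≈ 0.9284
After 'quiet': P(compromised) = 0.1·0.9284 / (0.1·0.9284 + 0.25·0.0716) ≈ 0.8383
After 'alert': P(compromised) = 0.9·0.8383 / (0.9·0.8383 + 0.75·0.1617) ≈ 0.8615
After 'quiet': P(compromised) = 0.1·0.8615 / (0.1·0.8615 + 0.25·0.1385) ≈ 0.7133
After 'quiet': P(compromised) = 0.1·0.7133 / (0.1·0.7133 + 0.25·0.2867) ≈ 0.4988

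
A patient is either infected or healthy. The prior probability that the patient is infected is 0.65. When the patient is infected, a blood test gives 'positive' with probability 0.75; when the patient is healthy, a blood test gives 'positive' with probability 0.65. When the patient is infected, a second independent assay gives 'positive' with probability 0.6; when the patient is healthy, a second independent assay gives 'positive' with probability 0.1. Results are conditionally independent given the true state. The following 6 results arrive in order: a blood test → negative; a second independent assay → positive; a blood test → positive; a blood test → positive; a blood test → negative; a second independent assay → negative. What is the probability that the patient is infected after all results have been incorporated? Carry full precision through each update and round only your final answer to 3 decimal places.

0.771

After a blood test='negative': P(infected) = 0.25·0.6500 / (0.25·0.6500 + 0.35·0.3500) ≈ 0.5702
After a second independent assay='positive': P(infected) = 0.6·0.5702 / (0.6·0.5702 + 0.1·0.4298) ≈ 0.8884
After a blood test='positive': P(infected) = 0.75·0.8884 / (0.75·0.8884 + 0.65·0.1116) ≈ 0.9018
After a blood test='positive': P(infected) = 0.75·0.9018 / (0.75·0.9018 + 0.65·0.0982) ≈ 0.9138
After a blood test='negative': P(infected) = 0.25·0.9138 / (0.25·0.9138 + 0.35·0.0862) ≈ 0.8833
After a second independent assay='negative': P(infected) = 0.4·0.8833 / (0.4·0.8833 + 0.9·0.1167) ≈ 0.7709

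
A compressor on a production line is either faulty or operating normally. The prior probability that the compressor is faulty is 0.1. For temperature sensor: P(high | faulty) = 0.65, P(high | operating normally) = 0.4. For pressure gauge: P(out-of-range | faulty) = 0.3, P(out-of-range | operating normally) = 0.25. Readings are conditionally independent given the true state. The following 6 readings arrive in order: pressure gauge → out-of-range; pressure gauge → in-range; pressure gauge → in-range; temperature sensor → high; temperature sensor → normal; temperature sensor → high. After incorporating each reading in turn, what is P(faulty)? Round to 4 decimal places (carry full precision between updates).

After pressure gauge='out-of-range': P(faulty) = 0.3·0.1000 / (0.3·0.1000 + 0.25·0.9000) ≈ 0.1176
After pressure gauge='in-range': P(faulty) = 0.7·0.1176 / (0.7·0.1176 + 0.75·0.8824) ≈ 0.1107
After pressure gauge='in-range': P(faulty) = 0.7·0.1107 / (0.7·0.1107 + 0.75·0.8893) ≈ 0.1041
After temperature sensor='high': P(faulty) = 0.65·0.1041 / (0.65·0.1041 + 0.4·0.8959) ≈ 0.1588
After temperature sensor='normal': P(faulty) = 0.35·0.1588 / (0.35·0.1588 + 0.6·0.8412) ≈ 0.0992
After temperature sensor='high': P(faulty) = 0.65·0.0992 / (0.65·0.0992 + 0.4·0.9008) ≈ 0.1518

0.1518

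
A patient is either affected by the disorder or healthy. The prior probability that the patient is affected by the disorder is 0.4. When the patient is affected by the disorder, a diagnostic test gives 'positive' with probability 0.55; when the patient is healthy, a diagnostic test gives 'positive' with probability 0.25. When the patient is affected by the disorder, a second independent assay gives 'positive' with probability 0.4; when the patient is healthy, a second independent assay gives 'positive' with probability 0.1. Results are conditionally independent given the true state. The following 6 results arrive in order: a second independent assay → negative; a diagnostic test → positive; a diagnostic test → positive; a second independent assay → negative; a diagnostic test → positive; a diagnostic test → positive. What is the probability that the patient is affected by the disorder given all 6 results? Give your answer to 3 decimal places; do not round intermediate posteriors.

After a second independent assay='negative': P(affected) = 0.6·0.4000 / (0.6·0.4000 + 0.9·0.6000) ≈ 0.3077
After a diagnostic test='positive': P(affected) = 0.55·0.3077 / (0.55·0.3077 + 0.25·0.6923) ≈ 0.4944
After a diagnostic test='positive': P(affected) = 0.55·0.4944 / (0.55·0.4944 + 0.25·0.5056) ≈ 0.6827
After a second independent assay='negative': P(affected) = 0.6·0.6827 / (0.6·0.6827 + 0.9·0.3173) ≈ 0.5892
After a diagnostic test='positive': P(affected) = 0.55·0.5892 / (0.55·0.5892 + 0.25·0.4108) ≈ 0.7593
After a diagnostic test='positive': P(affected) = 0.55·0.7593 / (0.55·0.7593 + 0.25·0.2407) ≈ 0.8741

0.874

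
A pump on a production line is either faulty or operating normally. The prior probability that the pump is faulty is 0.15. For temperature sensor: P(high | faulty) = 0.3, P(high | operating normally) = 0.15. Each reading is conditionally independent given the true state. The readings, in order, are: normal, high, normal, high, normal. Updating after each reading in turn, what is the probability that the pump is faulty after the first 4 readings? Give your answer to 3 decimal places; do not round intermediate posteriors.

Each posterior becomes the prior for the next update.
After 'normal': P(faulty) = 0.7·0.1500 / (0.7·0.1500 + 0.85·0.8500) ≈ 0.1269
After 'high': P(faulty) = 0.3·0.1269 / (0.3·0.1269 + 0.15·0.8731) ≈ 0.2252
After 'normal': P(faulty) = 0.7·0.2252 / (0.7·0.2252 + 0.85·0.7748) ≈ 0.1931
After 'high': P(faulty) = 0.3·0.1931 / (0.3·0.1931 + 0.15·0.8069) ≈ 0.3237

0.324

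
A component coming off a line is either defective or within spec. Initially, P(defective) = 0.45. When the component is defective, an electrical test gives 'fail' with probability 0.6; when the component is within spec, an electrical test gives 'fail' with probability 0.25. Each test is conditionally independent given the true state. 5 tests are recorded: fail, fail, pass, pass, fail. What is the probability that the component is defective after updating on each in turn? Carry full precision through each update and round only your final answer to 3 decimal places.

Apply Bayes' rule sequentially, carrying P(defective) forward.
After 'fail': P(defective) = 0.6·0.4500 / (0.6·0.4500 + 0.25·0.5500) ≈ 0.6626
After 'fail': P(defective) = 0.6·0.6626 / (0.6·0.6626 + 0.25·0.3374) ≈ 0.8250
After 'pass': P(defective) = 0.4·0.8250 / (0.4·0.8250 + 0.75·0.1750) ≈ 0.7154
After 'pass': P(defective) = 0.4·0.7154 / (0.4·0.7154 + 0.75·0.2846) ≈ 0.5727
After 'fail': P(defective) = 0.6·0.5727 / (0.6·0.5727 + 0.25·0.4273) ≈ 0.7629

0.763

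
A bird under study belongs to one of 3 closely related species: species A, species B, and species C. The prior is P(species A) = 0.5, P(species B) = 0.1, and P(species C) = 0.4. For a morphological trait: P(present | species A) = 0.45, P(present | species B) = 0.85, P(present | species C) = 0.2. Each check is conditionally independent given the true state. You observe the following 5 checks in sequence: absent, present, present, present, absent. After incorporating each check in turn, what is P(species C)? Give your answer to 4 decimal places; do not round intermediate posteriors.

0.1190

Each posterior becomes the prior for the next update.
After 'absent': normaliser = 0.55·0.5000 + 0.15·0.1000 + 0.8·0.4000; P(species A) ≈ 0.4508, P(species B) ≈ 0.0246, P(species C) ≈ 0.5246
After 'present': normaliser = 0.45·0.4508 + 0.85·0.0246 + 0.2·0.5246; P(species A) ≈ 0.6172, P(species B) ≈ 0.0636, P(species C) ≈ 0.3192
After 'present': normaliser = 0.45·0.6172 + 0.85·0.0636 + 0.2·0.3192; P(species A) ≈ 0.7020, P(species B) ≈ 0.1366, P(species C) ≈ 0.1614
After 'present': normaliser = 0.45·0.7020 + 0.85·0.1366 + 0.2·0.1614; P(species A) ≈ 0.6804, P(species B) ≈ 0.2501, P(species C) ≈ 0.0695
After 'absent': normaliser = 0.55·0.6804 + 0.15·0.2501 + 0.8·0.0695; P(species A) ≈ 0.8007, P(species B) ≈ 0.0803, P(species C) ≈ 0.1190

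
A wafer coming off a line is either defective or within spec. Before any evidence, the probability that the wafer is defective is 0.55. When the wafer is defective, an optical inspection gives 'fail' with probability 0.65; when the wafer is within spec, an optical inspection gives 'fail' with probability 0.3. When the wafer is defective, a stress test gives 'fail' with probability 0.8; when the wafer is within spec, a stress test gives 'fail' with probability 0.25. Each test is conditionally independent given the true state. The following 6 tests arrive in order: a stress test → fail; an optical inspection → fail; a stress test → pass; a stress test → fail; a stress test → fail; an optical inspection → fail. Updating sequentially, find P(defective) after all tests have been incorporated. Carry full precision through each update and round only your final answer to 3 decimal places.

After a stress test='fail': P(defective) = 0.8·0.5500 / (0.8·0.5500 + 0.25·0.4500) ≈ 0.7964
After an optical inspection='fail': P(defective) = 0.65·0.7964 / (0.65·0.7964 + 0.3·0.2036) ≈ 0.8944
After a stress test='pass': P(defective) = 0.2·0.8944 / (0.2·0.8944 + 0.75·0.1056) ≈ 0.6932
After a stress test='fail': P(defective) = 0.8·0.6932 / (0.8·0.6932 + 0.25·0.3068) ≈ 0.8785
After a stress test='fail': P(defective) = 0.8·0.8785 / (0.8·0.8785 + 0.25·0.1215) ≈ 0.9586
After an optical inspection='fail': P(defective) = 0.65·0.9586 / (0.65·0.9586 + 0.3·0.0414) ≈ 0.9804

0.980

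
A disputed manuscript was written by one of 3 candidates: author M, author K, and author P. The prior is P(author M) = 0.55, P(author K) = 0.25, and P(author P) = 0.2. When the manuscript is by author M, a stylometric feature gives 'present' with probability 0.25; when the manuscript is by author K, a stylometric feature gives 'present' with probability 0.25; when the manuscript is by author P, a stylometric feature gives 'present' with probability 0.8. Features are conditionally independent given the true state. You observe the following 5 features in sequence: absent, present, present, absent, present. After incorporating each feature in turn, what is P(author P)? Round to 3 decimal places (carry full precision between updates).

0.368

After 'absent': normaliser = 0.75·0.5500 + 0.75·0.2500 + 0.2·0.2000; P(author M) ≈ 0.6445, P(author K) ≈ 0.2930, P(author P) ≈ 0.0625
After 'present': normaliser = 0.25·0.6445 + 0.25·0.2930 + 0.8·0.0625; P(author M) ≈ 0.5666, P(author K) ≈ 0.2576, P(author P) ≈ 0.1758
After 'present': normaliser = 0.25·0.5666 + 0.25·0.2576 + 0.8·0.1758; P(author M) ≈ 0.4086, P(author K) ≈ 0.1857, P(author P) ≈ 0.4057
After 'absent': normaliser = 0.75·0.4086 + 0.75·0.1857 + 0.2·0.4057; P(author M) ≈ 0.5816, P(author K) ≈ 0.2644, P(author P) ≈ 0.1540
After 'present': normaliser = 0.25·0.5816 + 0.25·0.2644 + 0.8·0.1540; P(author M) ≈ 0.4344, P(author K) ≈ 0.1975, P(author P) ≈ 0.3681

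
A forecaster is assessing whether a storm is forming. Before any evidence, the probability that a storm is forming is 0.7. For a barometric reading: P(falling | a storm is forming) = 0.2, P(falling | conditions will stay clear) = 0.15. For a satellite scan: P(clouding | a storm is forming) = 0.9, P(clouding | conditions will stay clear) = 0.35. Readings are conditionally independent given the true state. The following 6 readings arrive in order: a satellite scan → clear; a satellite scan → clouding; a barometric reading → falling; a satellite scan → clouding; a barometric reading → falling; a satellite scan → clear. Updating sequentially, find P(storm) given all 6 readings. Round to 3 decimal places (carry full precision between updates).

0.394

After a satellite scan='clear': P(storm) = 0.1·0.7000 / (0.1·0.7000 + 0.65·0.3000) ≈ 0.2642
After a satellite scan='clouding': P(storm) = 0.9·0.2642 / (0.9·0.2642 + 0.35·0.7358) ≈ 0.4800
After a barometric reading='falling': P(storm) = 0.2·0.4800 / (0.2·0.4800 + 0.15·0.5200) ≈ 0.5517
After a satellite scan='clouding': P(storm) = 0.9·0.5517 / (0.9·0.5517 + 0.35·0.4483) ≈ 0.7599
After a barometric reading='falling': P(storm) = 0.2·0.7599 / (0.2·0.7599 + 0.15·0.2401) ≈ 0.8084
After a satellite scan='clear': P(storm) = 0.1·0.8084 / (0.1·0.8084 + 0.65·0.1916) ≈ 0.3936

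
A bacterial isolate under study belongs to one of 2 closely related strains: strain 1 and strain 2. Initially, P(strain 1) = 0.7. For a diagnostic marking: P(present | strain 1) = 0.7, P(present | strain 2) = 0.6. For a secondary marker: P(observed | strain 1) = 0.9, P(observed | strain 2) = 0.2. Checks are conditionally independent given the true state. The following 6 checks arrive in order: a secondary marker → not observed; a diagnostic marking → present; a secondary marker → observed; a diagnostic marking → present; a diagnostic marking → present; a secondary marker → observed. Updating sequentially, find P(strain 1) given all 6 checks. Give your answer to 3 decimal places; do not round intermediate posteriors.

After a secondary marker='not observed': P(strain 1) = 0.1·0.7000 / (0.1·0.7000 + 0.8·0.3000) ≈ 0.2258
After a diagnostic marking='present': P(strain 1) = 0.7·0.2258 / (0.7·0.2258 + 0.6·0.7742) ≈ 0.2539
After a secondary marker='observed': P(strain 1) = 0.9·0.2539 / (0.9·0.2539 + 0.2·0.7461) ≈ 0.6049
After a diagnostic marking='present': P(strain 1) = 0.7·0.6049 / (0.7·0.6049 + 0.6·0.3951) ≈ 0.6411
After a diagnostic marking='present': P(strain 1) = 0.7·0.6411 / (0.7·0.6411 + 0.6·0.3589) ≈ 0.6758
After a secondary marker='observed': P(strain 1) = 0.9·0.6758 / (0.9·0.6758 + 0.2·0.3242) ≈ 0.9037

0.904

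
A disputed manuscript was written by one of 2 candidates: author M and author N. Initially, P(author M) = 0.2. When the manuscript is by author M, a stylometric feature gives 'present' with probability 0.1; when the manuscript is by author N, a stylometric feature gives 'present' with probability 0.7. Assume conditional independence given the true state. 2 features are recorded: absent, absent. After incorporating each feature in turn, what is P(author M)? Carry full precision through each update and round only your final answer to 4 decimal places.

After 'absent': P(author M) = 0.9·0.2000 / (0.9·0.2000 + 0.3·0.8000) ≈ 0.4286
After 'absent': P(author M) = 0.9·0.4286 / (0.9·0.4286 + 0.3·0.5714) ≈ 0.6923

0.6923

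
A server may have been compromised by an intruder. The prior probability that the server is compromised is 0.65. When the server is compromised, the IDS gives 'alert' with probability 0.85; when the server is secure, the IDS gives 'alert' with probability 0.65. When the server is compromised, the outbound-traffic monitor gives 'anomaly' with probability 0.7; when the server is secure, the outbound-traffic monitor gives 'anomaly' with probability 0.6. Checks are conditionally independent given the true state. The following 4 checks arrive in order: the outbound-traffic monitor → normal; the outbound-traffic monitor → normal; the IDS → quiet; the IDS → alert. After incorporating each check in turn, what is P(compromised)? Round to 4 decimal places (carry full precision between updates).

0.3693

Apply Bayes' rule sequentially, carrying P(compromised) forward.
After the outbound-traffic monitor='normal': P(compromised) = 0.3·0.6500 / (0.3·0.6500 + 0.4·0.3500) ≈ 0.5821
After the outbound-traffic monitor='normal': P(compromised) = 0.3·0.5821 / (0.3·0.5821 + 0.4·0.4179) ≈ 0.5109
After the IDS='quiet': P(compromised) = 0.15·0.5109 / (0.15·0.5109 + 0.35·0.4891) ≈ 0.3093
After the IDS='alert': P(compromised) = 0.85·0.3093 / (0.85·0.3093 + 0.65·0.6907) ≈ 0.3693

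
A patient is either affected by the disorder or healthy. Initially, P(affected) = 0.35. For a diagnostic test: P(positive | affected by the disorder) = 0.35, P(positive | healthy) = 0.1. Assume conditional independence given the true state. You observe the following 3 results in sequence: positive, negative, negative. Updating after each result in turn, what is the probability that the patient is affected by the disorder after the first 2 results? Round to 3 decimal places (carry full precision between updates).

0.576

After 'positive': P(affected) = 0.35·0.3500 / (0.35·0.3500 + 0.1·0.6500) ≈ 0.6533
After 'negative': P(affected) = 0.65·0.6533 / (0.65·0.6533 + 0.9·0.3467) ≈ 0.5765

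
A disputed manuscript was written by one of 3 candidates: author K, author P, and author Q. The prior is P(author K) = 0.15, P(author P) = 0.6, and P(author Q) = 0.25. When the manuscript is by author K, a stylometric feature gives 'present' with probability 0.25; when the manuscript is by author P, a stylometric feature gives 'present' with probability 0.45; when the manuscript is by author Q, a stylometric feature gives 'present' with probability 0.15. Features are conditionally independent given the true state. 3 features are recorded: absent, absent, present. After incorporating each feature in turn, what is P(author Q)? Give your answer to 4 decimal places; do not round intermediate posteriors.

Apply Bayes' rule sequentially, carrying P(author Q) forward.
After 'absent': normaliser = 0.75·0.1500 + 0.55·0.6000 + 0.85·0.2500; P(author K) ≈ 0.1718, P(author P) ≈ 0.5038, P(author Q) ≈ 0.3244
After 'absent': normaliser = 0.75·0.1718 + 0.55·0.5038 + 0.85·0.3244; P(author K) ≈ 0.1890, P(author P) ≈ 0.4065, P(author Q) ≈ 0.4045
After 'present': normaliser = 0.25·0.1890 + 0.45·0.4065 + 0.15·0.4045; P(author K) ≈ 0.1624, P(author P) ≈ 0.6289, P(author Q) ≈ 0.2086

0.2086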